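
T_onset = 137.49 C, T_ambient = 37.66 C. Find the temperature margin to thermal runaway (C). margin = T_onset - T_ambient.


margin = T_onset - T_ambient = 137.49 - 37.66 = 99.83 C

99.83 C


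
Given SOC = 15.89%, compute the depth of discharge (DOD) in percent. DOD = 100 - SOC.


DOD = 100 - SOC = 100 - 15.89 = 84.11%

84.11%


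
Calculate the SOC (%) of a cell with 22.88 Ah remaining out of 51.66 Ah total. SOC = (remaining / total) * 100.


SOC = (remaining / total) * 100 = (22.88 / 51.66) * 100 = 44.29%

44.29%


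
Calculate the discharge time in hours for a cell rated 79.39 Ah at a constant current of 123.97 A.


t = capacity / current = 79.39 / 123.97 = 0.6404 hr

0.6404 hr


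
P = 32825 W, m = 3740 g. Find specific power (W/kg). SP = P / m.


Convert: m = 3740 g = 3.74 kg
Specific power = 32825 W / 3.74 kg = 8777 W/kg

8777 W/kg


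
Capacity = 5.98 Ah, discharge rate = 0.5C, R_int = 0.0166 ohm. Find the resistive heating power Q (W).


Step 1: I = C_rate * capacity = 0.5 * 5.98 = 2.99 A
Step 2: Q = I^2 * R = 2.99^2 * 0.0166 = 8.9401 * 0.0166 = 0.1484 W

0.1484 W


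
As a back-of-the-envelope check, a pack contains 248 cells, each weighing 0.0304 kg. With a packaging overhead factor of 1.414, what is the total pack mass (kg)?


Cell mass sum = 248 * 0.0304 = 7.5392 kg
With overhead 1.414: m_pack = 7.5392 * 1.414 = 10.66 kg

10.66 kg


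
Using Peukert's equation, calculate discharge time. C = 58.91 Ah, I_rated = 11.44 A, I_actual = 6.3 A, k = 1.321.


Step 1: t_rated = C / I_rated = 58.91 / 11.44 = 5.1495 hr
Step 2: ratio = 11.44 / 6.3 = 1.8159
Step 3: ratio^k = 1.8159^1.321 = 2.1992
Step 4: t = t_rated * ratio^k = 5.1495 * 2.1992 = 11.32 hr

11.32 hr


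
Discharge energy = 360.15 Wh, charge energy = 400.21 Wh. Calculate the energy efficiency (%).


Round-trip efficiency = 360.15/400.21 * 100% = 89.99%

89.99%


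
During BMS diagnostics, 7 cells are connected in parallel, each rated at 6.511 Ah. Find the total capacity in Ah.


Parallel capacities add: 7 * 6.511 Ah = 45.577 Ah

45.577 Ah


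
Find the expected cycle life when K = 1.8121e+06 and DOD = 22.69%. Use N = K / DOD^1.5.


Step 1: DOD^1.5 = 22.69^1.5 = 108.08
Step 2: N = 1.8121e+06 / 108.08 = 16770 cycles

16770 cycles


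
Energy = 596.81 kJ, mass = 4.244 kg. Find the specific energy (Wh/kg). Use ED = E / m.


Convert: E = 596.81 kJ = 165.78 Wh
ED = E / m = 165.78 / 4.244 = 39.06 Wh/kg

39.06 Wh/kg


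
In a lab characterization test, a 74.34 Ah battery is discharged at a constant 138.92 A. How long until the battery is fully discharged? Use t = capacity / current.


t = capacity / current = 74.34 / 138.92 = 0.5351 hr

0.5351 hr


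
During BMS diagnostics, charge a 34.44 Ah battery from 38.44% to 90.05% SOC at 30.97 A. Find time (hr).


Step 1: dSOC = 90.05% - 38.44% = 51.61%
Step 2: delta_Ah = 34.44 * 51.61 / 100 = 17.774 Ah
Step 3: t = 17.774 / 30.97 = 0.5739 hr

0.5739 hr


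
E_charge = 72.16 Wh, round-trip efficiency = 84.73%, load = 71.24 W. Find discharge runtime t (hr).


Step 1: E_discharge = eta/100 * E_charge = 84.73/100 * 72.16 = 61.141 Wh
Step 2: t = E_discharge / P = 61.141 / 71.24 = 0.8582 hr

0.8582 hr


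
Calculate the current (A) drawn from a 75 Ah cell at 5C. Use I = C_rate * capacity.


At 5C: I = 5 * 75 Ah = 375 A

375 A


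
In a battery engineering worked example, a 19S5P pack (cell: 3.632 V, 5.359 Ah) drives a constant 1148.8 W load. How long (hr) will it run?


Step 1: E_pack = Ns * V_cell * Np * C_cell = 19 * 3.632 * 5 * 5.359 = 1849.1 Wh
Step 2: t = E_pack / P = 1849.1 / 1148.8 = 1.610 hr

1.610 hr


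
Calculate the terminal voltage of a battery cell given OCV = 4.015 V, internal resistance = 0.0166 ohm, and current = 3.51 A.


V = OCV - I*R = 4.015 - 3.51 * 0.0166 = 3.957 V

3.957 V


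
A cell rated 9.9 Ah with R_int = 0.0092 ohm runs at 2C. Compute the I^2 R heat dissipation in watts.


Step 1: I = C_rate * capacity = 2 * 9.9 = 19.8 A
Step 2: Q = I^2 * R = 19.8^2 * 0.0092 = 392.04 * 0.0092 = 3.607 W

3.607 W


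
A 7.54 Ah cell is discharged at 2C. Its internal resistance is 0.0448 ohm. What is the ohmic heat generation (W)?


Step 1: I = C_rate * capacity = 2 * 7.54 = 15.08 A
Step 2: Q = I^2 * R = 15.08^2 * 0.0448 = 227.41 * 0.0448 = 10.19 W

10.19 W


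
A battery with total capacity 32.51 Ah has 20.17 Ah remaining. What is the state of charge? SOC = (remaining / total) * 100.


SOC% = 20.17 / 32.51 * 100 = 62.04%

62.04%


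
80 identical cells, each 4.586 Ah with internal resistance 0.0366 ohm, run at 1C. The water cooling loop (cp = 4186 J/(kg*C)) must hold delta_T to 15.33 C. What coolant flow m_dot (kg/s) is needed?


Step 1: I = 1 * 4.586 = 4.586 A
Step 2: Q_cell = I^2 * R = 4.586^2 * 0.0366 = 0.76975 W
Step 3: Q_total = 80 * 0.76975 = 61.58 W
Step 4: m_dot = Q_total / (cp * dT) = 61.58 / (4186 * 15.33) = 9.596e-04 kg/s

9.596e-04 kg/s


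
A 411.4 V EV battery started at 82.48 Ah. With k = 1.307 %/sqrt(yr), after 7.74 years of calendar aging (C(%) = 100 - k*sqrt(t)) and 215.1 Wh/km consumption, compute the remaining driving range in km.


Step 1: capacity retention = 100 - 1.307 * sqrt(7.74) = 100 - 1.307 * 2.7821 = 96.364%
Step 2: C_now = 82.48 * 96.364/100 = 79.481 Ah
Step 3: E_pack = V * C_now = 411.4 * 79.481 = 32698 Wh
Step 4: range = E_pack / consumption = 32698 / 215.1 = 152.0 km

152.0 km


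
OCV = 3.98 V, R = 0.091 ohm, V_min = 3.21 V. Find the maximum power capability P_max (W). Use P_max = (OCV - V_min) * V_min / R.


P_max = (OCV - V_min) * V_min / R = (3.98 - 3.21) * 3.21 / 0.091 = 0.77 * 3.21 / 0.091 = 27.16 W

27.16 W


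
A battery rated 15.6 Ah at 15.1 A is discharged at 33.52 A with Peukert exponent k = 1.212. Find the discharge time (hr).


Step 1: t_rated = C / I_rated = 15.6 / 15.1 = 1.0331 hr
Step 2: ratio = 15.1 / 33.52 = 0.45048
Step 3: ratio^k = 0.45048^1.212 = 0.38041
Step 4: t = t_rated * ratio^k = 1.0331 * 0.38041 = 0.3930 hr

0.3930 hr


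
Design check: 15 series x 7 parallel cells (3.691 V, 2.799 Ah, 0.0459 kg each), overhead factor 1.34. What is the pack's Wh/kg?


Step 1: V_pack = 15 * 3.691 = 55.365 V
Step 2: C_pack = 7 * 2.799 = 19.593 Ah
Step 3: E_pack = V_pack * C_pack = 55.365 * 19.593 = 1084.8 Wh
Step 4: m_pack = 15 * 7 * 0.0459 * 1.34 = 6.4581 kg
Step 5: ED = E_pack / m_pack = 1084.8 / 6.4581 = 168.0 Wh/kg

168.0 Wh/kg


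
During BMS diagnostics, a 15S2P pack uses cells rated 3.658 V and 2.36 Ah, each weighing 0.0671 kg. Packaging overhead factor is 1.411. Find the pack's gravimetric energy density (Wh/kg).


Step 1: V_pack = 15 * 3.658 = 54.87 V
Step 2: C_pack = 2 * 2.36 = 4.72 Ah
Step 3: E_pack = V_pack * C_pack = 54.87 * 4.72 = 258.99 Wh
Step 4: m_pack = 15 * 2 * 0.0671 * 1.411 = 2.8403 kg
Step 5: ED = E_pack / m_pack = 258.99 / 2.8403 = 91.18 Wh/kg

91.18 Wh/kg


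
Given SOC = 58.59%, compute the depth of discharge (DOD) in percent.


DOD = 100 - SOC = 100 - 58.59 = 41.41%

41.41%


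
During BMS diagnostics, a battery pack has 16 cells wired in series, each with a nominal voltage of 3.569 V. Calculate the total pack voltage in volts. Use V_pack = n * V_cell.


V_pack = n * V_cell = 16 * 3.569 = 57.104 V

57.104 V


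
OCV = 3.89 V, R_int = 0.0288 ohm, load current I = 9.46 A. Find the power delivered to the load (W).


Step 1: V_terminal = OCV - I*R = 3.89 - 9.46 * 0.0288 = 3.6176 V
Step 2: P_out = V_terminal * I = 3.6176 * 9.46 = 34.22 W

34.22 W


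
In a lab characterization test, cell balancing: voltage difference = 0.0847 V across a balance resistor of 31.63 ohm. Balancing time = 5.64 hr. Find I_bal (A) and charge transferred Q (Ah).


I_bal = dV / R = 0.0847 / 31.63 = 0.0026778 A
Q = I_bal * t = 0.0026778 * 5.64 = 0.01510 Ah

I=0.0026778 A, Q=0.01510 Ah


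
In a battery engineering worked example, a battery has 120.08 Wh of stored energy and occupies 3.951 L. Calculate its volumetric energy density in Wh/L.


ED = E / V = 120.08 / 3.951 = 30.39 Wh/L

30.39 Wh/L


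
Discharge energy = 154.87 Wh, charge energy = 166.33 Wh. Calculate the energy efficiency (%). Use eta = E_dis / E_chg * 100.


Round-trip efficiency = 154.87/166.33 * 100% = 93.11%

93.11%


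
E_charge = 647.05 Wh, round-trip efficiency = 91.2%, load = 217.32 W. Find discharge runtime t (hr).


Step 1: E_discharge = eta/100 * E_charge = 91.2/100 * 647.05 = 590.11 Wh
Step 2: t = E_discharge / P = 590.11 / 217.32 = 2.715 hr

2.715 hr


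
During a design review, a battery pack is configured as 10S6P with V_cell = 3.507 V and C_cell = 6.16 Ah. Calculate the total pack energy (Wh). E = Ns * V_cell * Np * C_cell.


V_pack = 10 * 3.507 = 35.07 V
C_pack = 6 * 6.16 = 36.96 Ah
E = V_pack * C_pack = 35.07 * 36.96 = 1296 Wh

1296 Wh


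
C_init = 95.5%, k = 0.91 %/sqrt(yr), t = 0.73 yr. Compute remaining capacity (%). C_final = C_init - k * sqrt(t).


Step 1: sqrt(0.73 yr) = 0.8544
Step 2: drop = 0.91 * 0.8544 = 0.7775
Step 3: C_final = 95.5 - 0.7775 = 94.72%

94.72%


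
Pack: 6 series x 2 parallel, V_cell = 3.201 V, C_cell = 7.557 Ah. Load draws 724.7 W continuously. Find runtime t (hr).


Step 1: E_pack = Ns * V_cell * Np * C_cell = 6 * 3.201 * 2 * 7.557 = 290.28 Wh
Step 2: t = E_pack / P = 290.28 / 724.7 = 0.4006 hr

0.4006 hr


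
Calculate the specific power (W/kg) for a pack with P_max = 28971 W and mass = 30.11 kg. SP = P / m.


SP = P / m = 28971 / 30.11 = 962.2 W/kg

962.2 W/kg


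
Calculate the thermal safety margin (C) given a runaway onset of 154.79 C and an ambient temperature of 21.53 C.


Safety margin = 154.79 C - 21.53 C = 133.26 C

133.26 C


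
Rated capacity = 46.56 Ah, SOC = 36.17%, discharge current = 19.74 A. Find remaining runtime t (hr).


Step 1: remaining = SOC/100 * C_total = 36.17/100 * 46.56 = 16.841 Ah
Step 2: t = remaining / I = 16.841 / 19.74 = 0.8531 hr

0.8531 hr


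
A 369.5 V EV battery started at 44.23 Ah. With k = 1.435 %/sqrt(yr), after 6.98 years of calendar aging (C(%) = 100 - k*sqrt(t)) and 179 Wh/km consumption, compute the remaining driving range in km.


Step 1: capacity retention = 100 - 1.435 * sqrt(6.98) = 100 - 1.435 * 2.642 = 96.209%
Step 2: C_now = 44.23 * 96.209/100 = 42.553 Ah
Step 3: E_pack = V * C_now = 369.5 * 42.553 = 15723 Wh
Step 4: range = E_pack / consumption = 15723 / 179 = 87.84 km

87.84 km


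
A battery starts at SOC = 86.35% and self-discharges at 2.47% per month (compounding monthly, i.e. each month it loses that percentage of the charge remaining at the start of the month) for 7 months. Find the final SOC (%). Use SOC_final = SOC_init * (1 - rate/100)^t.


decay = (1 - 2.47/100)^7 = 0.8394
SOC_final = 86.35 * 0.8394 = 72.48%

72.48%


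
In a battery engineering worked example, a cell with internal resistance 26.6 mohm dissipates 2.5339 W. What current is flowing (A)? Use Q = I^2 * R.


Convert: R = 26.6 mohm = 0.0266 ohm
I = sqrt(Q / R) = sqrt(2.5339 / 0.0266) = sqrt(95.259) = 9.760 A

9.760 A


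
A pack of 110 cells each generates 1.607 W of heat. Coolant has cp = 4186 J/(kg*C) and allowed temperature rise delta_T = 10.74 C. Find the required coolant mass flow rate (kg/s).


Step 1: Total heat Q = 110 * 1.607 W = 176.77 W
Step 2: denom = cp * dT = 4186 * 10.74 = 44958
Step 3: m_dot = 176.77 / 44958 = 0.003932 kg/s

0.003932 kg/s


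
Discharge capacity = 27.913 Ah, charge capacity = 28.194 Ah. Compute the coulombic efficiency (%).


Coulombic efficiency = 27.913/28.194 * 100% = 99.00%

99.00%


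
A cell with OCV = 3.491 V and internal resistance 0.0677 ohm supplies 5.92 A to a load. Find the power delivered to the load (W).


Step 1: V_terminal = OCV - I*R = 3.491 - 5.92 * 0.0677 = 3.0902 V
Step 2: P_out = V_terminal * I = 3.0902 * 5.92 = 18.29 W

18.29 W


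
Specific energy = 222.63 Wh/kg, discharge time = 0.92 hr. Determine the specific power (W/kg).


P_specific = E / t = 222.63 / 0.92 = 242.0 W/kg

242.0 W/kg


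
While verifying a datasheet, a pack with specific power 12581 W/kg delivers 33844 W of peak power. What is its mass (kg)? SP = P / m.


m = P / SP = 33844 / 12581 = 2.690 kg

2.690 kg


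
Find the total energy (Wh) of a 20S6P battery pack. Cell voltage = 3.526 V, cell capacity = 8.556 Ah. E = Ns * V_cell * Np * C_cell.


V_pack = 20 * 3.526 = 70.52 V
C_pack = 6 * 8.556 = 51.336 Ah
E = V_pack * C_pack = 70.52 * 51.336 = 3620 Wh

3620 Wh


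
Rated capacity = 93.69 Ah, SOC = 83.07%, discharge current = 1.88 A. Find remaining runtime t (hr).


Step 1: remaining = SOC/100 * C_total = 83.07/100 * 93.69 = 77.828 Ah
Step 2: t = remaining / I = 77.828 / 1.88 = 41.40 hr

41.40 hr


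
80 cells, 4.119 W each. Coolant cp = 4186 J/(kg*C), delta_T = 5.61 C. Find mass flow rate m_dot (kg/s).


Step 1: Total heat Q = 80 * 4.119 W = 329.52 W
Step 2: denom = cp * dT = 4186 * 5.61 = 23483
Step 3: m_dot = 329.52 / 23483 = 0.01403 kg/s

0.01403 kg/s


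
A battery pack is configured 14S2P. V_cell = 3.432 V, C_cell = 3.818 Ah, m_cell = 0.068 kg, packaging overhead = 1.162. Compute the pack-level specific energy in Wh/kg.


Step 1: V_pack = 14 * 3.432 = 48.048 V
Step 2: C_pack = 2 * 3.818 = 7.636 Ah
Step 3: E_pack = V_pack * C_pack = 48.048 * 7.636 = 366.89 Wh
Step 4: m_pack = 14 * 2 * 0.068 * 1.162 = 2.2124 kg
Step 5: ED = E_pack / m_pack = 366.89 / 2.2124 = 165.8 Wh/kg

165.8 Wh/kg


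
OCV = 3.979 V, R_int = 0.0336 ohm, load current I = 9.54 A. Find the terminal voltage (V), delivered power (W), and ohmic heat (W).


Step 1: V_terminal = OCV - I*R = 3.979 - 9.54 * 0.0336 = 3.6585 V
Step 2: P_out = V_terminal * I = 3.6585 * 9.54 = 34.90 W
Step 3: Q = I^2 * R = 9.54^2 * 0.0336 = 3.058 W

V=3.6585 V, P=34.90 W, Q=3.058 W


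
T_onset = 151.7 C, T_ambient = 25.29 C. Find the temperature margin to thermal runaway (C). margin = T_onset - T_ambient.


Safety margin = 151.7 C - 25.29 C = 126.41 C

126.41 C


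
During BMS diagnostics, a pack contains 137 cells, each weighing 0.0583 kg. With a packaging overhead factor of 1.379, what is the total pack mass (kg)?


m_pack = n * m_cell * overhead = 137 * 0.0583 * 1.379 = 11.01 kg

11.01 kg


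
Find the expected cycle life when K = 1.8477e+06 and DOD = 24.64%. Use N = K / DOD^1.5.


DOD^1.5 = 122.31
N = K / DOD^1.5 = 1.8477e+06 / 122.31 = 15110

15110 cycles


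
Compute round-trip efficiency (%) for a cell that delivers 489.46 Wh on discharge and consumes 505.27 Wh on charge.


eta_e = E_dis / E_chg * 100 = 489.46 / 505.27 * 100 = 96.87%

96.87%


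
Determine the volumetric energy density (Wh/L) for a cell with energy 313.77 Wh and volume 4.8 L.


ED = E / V = 313.77 / 4.8 = 65.37 Wh/L

65.37 Wh/L


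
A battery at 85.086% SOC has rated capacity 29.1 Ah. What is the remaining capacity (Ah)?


remaining = SOC / 100 * total = 85.086 / 100 * 29.1 = 24.76 Ah

24.76 Ah


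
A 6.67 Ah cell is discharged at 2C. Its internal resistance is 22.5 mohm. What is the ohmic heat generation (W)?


Convert: R = 22.5 mohm = 0.0225 ohm
Step 1: I = C_rate * capacity = 2 * 6.67 = 13.34 A
Step 2: Q = I^2 * R = 13.34^2 * 0.0225 = 177.96 * 0.0225 = 4.004 W

4.004 W


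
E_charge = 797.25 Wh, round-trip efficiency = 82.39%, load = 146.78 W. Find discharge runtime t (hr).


Step 1: E_discharge = eta/100 * E_charge = 82.39/100 * 797.25 = 656.85 Wh
Step 2: t = E_discharge / P = 656.85 / 146.78 = 4.475 hr

4.475 hr


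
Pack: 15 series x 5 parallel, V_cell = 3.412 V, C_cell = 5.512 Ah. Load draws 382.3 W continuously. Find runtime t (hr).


Step 1: E_pack = Ns * V_cell * Np * C_cell = 15 * 3.412 * 5 * 5.512 = 1410.5 Wh
Step 2: t = E_pack / P = 1410.5 / 382.3 = 3.690 hr

3.690 hr


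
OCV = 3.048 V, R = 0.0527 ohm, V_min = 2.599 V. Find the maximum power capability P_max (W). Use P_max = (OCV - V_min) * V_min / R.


P_max = (OCV - V_min) * V_min / R = (3.048 - 2.599) * 2.599 / 0.0527 = 0.449 * 2.599 / 0.0527 = 22.14 W

22.14 W


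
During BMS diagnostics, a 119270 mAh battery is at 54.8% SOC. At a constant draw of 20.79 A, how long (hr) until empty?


Convert: C_total = 119270 mAh = 119.27 Ah
Step 1: remaining = SOC/100 * C_total = 54.8/100 * 119.27 = 65.36 Ah
Step 2: t = remaining / I = 65.36 / 20.79 = 3.144 hr

3.144 hr


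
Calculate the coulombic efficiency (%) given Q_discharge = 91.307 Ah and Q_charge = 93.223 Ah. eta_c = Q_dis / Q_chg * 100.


Coulombic efficiency = 91.307/93.223 * 100% = 97.94%

97.94%


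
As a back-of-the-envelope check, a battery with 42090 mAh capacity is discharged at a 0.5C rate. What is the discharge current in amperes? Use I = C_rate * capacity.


Convert: capacity = 42090 mAh = 42.09 Ah
I = C_rate * capacity = 0.5 * 42.09 = 21.045 A

21.045 A


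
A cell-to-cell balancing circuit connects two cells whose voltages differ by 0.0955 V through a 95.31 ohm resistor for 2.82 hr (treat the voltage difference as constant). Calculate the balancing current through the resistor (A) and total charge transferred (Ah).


I_bal = dV / R = 0.0955 / 95.31 = 0.001002 A
Q = I_bal * t = 0.001002 * 2.82 = 0.002826 Ah

I=0.001002 A, Q=0.002826 Ah


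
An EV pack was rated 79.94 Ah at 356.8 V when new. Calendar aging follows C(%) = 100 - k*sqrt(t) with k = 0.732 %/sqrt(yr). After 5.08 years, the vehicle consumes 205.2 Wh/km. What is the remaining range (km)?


Step 1: capacity retention = 100 - 0.732 * sqrt(5.08) = 100 - 0.732 * 2.2539 = 98.35%
Step 2: C_now = 79.94 * 98.35/100 = 78.621 Ah
Step 3: E_pack = V * C_now = 356.8 * 78.621 = 28052 Wh
Step 4: range = E_pack / consumption = 28052 / 205.2 = 136.7 km

136.7 km


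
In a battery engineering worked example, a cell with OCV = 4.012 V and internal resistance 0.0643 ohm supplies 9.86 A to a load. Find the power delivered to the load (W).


Step 1: V_terminal = OCV - I*R = 4.012 - 9.86 * 0.0643 = 3.378 V
Step 2: P_out = V_terminal * I = 3.378 * 9.86 = 33.31 W

33.31 W


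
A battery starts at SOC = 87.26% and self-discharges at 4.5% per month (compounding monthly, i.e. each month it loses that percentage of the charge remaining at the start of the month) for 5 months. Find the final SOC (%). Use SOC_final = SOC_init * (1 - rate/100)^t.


decay = (1 - 4.5/100)^5 = 0.79436
SOC_final = 87.26 * 0.79436 = 69.32%

69.32%


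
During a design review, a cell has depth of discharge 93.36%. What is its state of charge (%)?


SOC = 100 - DOD = 100 - 93.36 = 6.64%

6.64%


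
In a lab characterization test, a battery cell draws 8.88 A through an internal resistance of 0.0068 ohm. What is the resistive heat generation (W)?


Q = I^2 * R = 8.88^2 * 0.0068 = 0.5362 W

0.5362 W


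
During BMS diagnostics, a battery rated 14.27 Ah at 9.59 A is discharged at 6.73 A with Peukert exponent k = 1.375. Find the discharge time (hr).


t_rated = C / I_rated = 14.27 / 9.59 = 1.488 hr
(I_rated/I)^k = (1.425)^1.375 = 1.6274
t = t_rated * (I_rated/I)^k = 1.488 * 1.6274 = 2.422 hr

2.422 hr


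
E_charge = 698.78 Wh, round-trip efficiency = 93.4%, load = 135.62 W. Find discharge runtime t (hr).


Step 1: E_discharge = eta/100 * E_charge = 93.4/100 * 698.78 = 652.66 Wh
Step 2: t = E_discharge / P = 652.66 / 135.62 = 4.812 hr

4.812 hr


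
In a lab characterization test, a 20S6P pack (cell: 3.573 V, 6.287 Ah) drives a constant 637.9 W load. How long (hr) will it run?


Step 1: E_pack = Ns * V_cell * Np * C_cell = 20 * 3.573 * 6 * 6.287 = 2695.6 Wh
Step 2: t = E_pack / P = 2695.6 / 637.9 = 4.226 hr

4.226 hr


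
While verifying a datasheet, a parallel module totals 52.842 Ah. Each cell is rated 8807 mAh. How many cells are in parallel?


Convert: C_cell = 8807 mAh = 8.807 Ah
n = C_total / C_cell = 52.842 / 8.807 = 6

6


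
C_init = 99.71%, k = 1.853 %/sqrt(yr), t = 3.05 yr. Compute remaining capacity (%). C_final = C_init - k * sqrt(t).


sqrt(t) = sqrt(3.05) = 1.7464
C_final = 99.71 - 1.853 * 1.7464 = 96.47%

96.47%


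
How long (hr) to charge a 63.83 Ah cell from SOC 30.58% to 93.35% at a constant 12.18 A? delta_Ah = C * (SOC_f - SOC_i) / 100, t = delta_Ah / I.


delta_Ah = 63.83 * (93.35 - 30.58) / 100 = 40.066 Ah
t = delta_Ah / I = 40.066 / 12.18 = 3.289 hr

3.289 hr


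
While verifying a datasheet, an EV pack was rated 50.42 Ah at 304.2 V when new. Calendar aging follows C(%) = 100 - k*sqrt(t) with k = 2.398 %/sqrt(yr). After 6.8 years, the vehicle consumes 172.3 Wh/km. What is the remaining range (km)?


Step 1: capacity retention = 100 - 2.398 * sqrt(6.8) = 100 - 2.398 * 2.6077 = 93.747%
Step 2: C_now = 50.42 * 93.747/100 = 47.267 Ah
Step 3: E_pack = V * C_now = 304.2 * 47.267 = 14379 Wh
Step 4: range = E_pack / consumption = 14379 / 172.3 = 83.45 km

83.45 km


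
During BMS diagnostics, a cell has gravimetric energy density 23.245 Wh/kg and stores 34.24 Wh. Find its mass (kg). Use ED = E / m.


m = E / ED = 34.24 / 23.245 = 1.473 kg

1.473 kg


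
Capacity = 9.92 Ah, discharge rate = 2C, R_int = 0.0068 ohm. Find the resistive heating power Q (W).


Step 1: I = C_rate * capacity = 2 * 9.92 = 19.84 A
Step 2: Q = I^2 * R = 19.84^2 * 0.0068 = 393.63 * 0.0068 = 2.677 W

2.677 W


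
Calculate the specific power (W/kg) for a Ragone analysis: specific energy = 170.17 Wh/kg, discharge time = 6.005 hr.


P_specific = E / t = 170.17 / 6.005 = 28.34 W/kg

28.34 W/kg


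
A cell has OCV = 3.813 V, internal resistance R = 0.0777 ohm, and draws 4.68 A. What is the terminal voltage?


IR drop = 4.68 * 0.0777 = 0.36364 V
V = 3.813 - 0.36364 = 3.449 V

3.449 V


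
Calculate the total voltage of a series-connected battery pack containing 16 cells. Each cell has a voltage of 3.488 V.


V_pack = n * V_cell = 16 * 3.488 = 55.808 V

55.808 V


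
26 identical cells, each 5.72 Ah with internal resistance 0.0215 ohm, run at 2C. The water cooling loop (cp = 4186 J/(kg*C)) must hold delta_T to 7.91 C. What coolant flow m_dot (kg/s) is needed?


Step 1: I = 2 * 5.72 = 11.44 A
Step 2: Q_cell = I^2 * R = 11.44^2 * 0.0215 = 2.8138 W
Step 3: Q_total = 26 * 2.8138 = 73.159 W
Step 4: m_dot = Q_total / (cp * dT) = 73.159 / (4186 * 7.91) = 0.002209 kg/s

0.002209 kg/s


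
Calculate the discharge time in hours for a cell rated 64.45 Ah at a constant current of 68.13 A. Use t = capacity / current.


Runtime = 64.45 Ah / 68.13 A = 0.9460 hr

0.9460 hr


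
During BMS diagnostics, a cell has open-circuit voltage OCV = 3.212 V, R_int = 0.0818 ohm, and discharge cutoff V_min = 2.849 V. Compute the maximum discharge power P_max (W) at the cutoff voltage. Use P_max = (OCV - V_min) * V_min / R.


P_max = (OCV - V_min) * V_min / R = (3.212 - 2.849) * 2.849 / 0.0818 = 0.363 * 2.849 / 0.0818 = 12.64 W

12.64 W


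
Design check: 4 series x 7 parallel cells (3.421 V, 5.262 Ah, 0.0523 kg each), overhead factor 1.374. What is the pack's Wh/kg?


Step 1: V_pack = 4 * 3.421 = 13.684 V
Step 2: C_pack = 7 * 5.262 = 36.834 Ah
Step 3: E_pack = V_pack * C_pack = 13.684 * 36.834 = 504.04 Wh
Step 4: m_pack = 4 * 7 * 0.0523 * 1.374 = 2.0121 kg
Step 5: ED = E_pack / m_pack = 504.04 / 2.0121 = 250.5 Wh/kg

250.5 Wh/kg


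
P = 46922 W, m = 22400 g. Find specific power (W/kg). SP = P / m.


Convert: m = 22400 g = 22.4 kg
SP = P / m = 46922 / 22.4 = 2095 W/kg

2095 W/kg


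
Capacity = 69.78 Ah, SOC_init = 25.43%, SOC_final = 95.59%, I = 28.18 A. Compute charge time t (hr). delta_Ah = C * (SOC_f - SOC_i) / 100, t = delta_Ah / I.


Step 1: dSOC = 95.59% - 25.43% = 70.16%
Step 2: delta_Ah = 69.78 * 70.16 / 100 = 48.958 Ah
Step 3: t = 48.958 / 28.18 = 1.737 hr

1.737 hr


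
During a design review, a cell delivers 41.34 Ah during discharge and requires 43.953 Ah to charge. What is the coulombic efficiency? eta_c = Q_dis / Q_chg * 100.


Coulombic efficiency = 41.34/43.953 * 100% = 94.06%

94.06%


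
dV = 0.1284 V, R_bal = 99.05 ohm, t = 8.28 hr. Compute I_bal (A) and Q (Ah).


I_bal = dV / R = 0.1284 / 99.05 = 0.0012963 A
Q = I_bal * t = 0.0012963 * 8.28 = 0.01073 Ah

I=0.0012963 A, Q=0.01073 Ah


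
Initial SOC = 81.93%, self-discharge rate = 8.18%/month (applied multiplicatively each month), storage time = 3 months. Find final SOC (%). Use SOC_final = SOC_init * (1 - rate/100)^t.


decay = (1 - 8.18/100)^3 = 0.77413
SOC_final = 81.93 * 0.77413 = 63.42%

63.42%


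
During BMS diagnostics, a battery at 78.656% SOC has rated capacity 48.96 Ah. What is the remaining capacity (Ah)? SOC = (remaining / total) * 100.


remaining = SOC / 100 * total = 78.656 / 100 * 48.96 = 38.51 Ah

38.51 Ah


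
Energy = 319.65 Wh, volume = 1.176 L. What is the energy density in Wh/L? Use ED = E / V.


ED = E / V = 319.65 / 1.176 = 271.8 Wh/L

271.8 Wh/L


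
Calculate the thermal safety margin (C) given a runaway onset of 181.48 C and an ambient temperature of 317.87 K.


Convert: T_ambient = 317.87 K = 44.72 C
margin = 181.48 - 44.72 = 136.76 C

136.76 C


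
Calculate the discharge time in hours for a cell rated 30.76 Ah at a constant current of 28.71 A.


Runtime = 30.76 Ah / 28.71 A = 1.071 hr

1.071 hr


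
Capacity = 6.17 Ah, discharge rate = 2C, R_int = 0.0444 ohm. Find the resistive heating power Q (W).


Step 1: I = C_rate * capacity = 2 * 6.17 = 12.34 A
Step 2: Q = I^2 * R = 12.34^2 * 0.0444 = 152.28 * 0.0444 = 6.761 W

6.761 W


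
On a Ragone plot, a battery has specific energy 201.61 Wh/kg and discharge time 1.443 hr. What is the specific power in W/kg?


P_specific = E / t = 201.61 / 1.443 = 139.7 W/kg

139.7 W/kg


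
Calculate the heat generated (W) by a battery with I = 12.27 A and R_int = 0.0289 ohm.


Q = I^2 * R = 12.27^2 * 0.0289 = 4.351 W

4.351 W


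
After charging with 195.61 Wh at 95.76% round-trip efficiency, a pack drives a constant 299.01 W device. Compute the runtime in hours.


Step 1: E_discharge = eta/100 * E_charge = 95.76/100 * 195.61 = 187.32 Wh
Step 2: t = E_discharge / P = 187.32 / 299.01 = 0.6265 hr

0.6265 hr


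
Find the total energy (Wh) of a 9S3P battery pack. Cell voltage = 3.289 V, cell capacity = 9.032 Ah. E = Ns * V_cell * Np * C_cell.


V_pack = 9 * 3.289 = 29.601 V
C_pack = 3 * 9.032 = 27.096 Ah
E = V_pack * C_pack = 29.601 * 27.096 = 802.1 Wh

802.1 Wh


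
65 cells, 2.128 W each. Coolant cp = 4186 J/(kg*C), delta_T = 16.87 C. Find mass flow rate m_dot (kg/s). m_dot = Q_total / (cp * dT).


Step 1: Total heat Q = 65 * 2.128 W = 138.32 W
Step 2: denom = cp * dT = 4186 * 16.87 = 70618
Step 3: m_dot = 138.32 / 70618 = 0.001959 kg/s

0.001959 kg/s


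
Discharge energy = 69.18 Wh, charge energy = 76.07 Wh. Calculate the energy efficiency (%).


Round-trip efficiency = 69.18/76.07 * 100% = 90.94%

90.94%


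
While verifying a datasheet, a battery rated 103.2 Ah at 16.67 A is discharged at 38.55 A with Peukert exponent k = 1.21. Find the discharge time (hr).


Step 1: t_rated = C / I_rated = 103.2 / 16.67 = 6.1908 hr
Step 2: ratio = 16.67 / 38.55 = 0.43243
Step 3: ratio^k = 0.43243^1.21 = 0.36263
Step 4: t = t_rated * ratio^k = 6.1908 * 0.36263 = 2.245 hr

2.245 hr


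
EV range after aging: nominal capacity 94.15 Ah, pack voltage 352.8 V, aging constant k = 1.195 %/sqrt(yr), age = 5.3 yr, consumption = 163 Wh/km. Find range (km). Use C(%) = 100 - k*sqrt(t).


Step 1: capacity retention = 100 - 1.195 * sqrt(5.3) = 100 - 1.195 * 2.3022 = 97.249%
Step 2: C_now = 94.15 * 97.249/100 = 91.56 Ah
Step 3: E_pack = V * C_now = 352.8 * 91.56 = 32302 Wh
Step 4: range = E_pack / consumption = 32302 / 163 = 198.2 km

198.2 km


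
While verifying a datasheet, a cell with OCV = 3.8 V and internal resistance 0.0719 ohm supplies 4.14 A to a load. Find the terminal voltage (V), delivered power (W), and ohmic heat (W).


Step 1: V_terminal = OCV - I*R = 3.8 - 4.14 * 0.0719 = 3.5023 V
Step 2: P_out = V_terminal * I = 3.5023 * 4.14 = 14.50 W
Step 3: Q = I^2 * R = 4.14^2 * 0.0719 = 1.232 W

V=3.5023 V, P=14.50 W, Q=1.232 W


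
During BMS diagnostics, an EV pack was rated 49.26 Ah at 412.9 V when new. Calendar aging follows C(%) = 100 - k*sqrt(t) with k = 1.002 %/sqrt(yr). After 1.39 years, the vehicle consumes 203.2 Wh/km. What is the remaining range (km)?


Step 1: capacity retention = 100 - 1.002 * sqrt(1.39) = 100 - 1.002 * 1.179 = 98.819%
Step 2: C_now = 49.26 * 98.819/100 = 48.678 Ah
Step 3: E_pack = V * C_now = 412.9 * 48.678 = 20099 Wh
Step 4: range = E_pack / consumption = 20099 / 203.2 = 98.91 km

98.91 km


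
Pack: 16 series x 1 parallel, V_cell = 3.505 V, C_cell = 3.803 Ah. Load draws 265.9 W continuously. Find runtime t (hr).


Step 1: E_pack = Ns * V_cell * Np * C_cell = 16 * 3.505 * 1 * 3.803 = 213.27 Wh
Step 2: t = E_pack / P = 213.27 / 265.9 = 0.8021 hr

0.8021 hr


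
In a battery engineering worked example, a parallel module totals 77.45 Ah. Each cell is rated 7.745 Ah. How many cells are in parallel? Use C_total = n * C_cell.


n = C_total / C_cell = 77.45 / 7.745 = 10

10


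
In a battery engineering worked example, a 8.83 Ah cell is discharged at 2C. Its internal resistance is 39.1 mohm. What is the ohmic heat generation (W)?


Convert: R = 39.1 mohm = 0.0391 ohm
Step 1: I = C_rate * capacity = 2 * 8.83 = 17.66 A
Step 2: Q = I^2 * R = 17.66^2 * 0.0391 = 311.88 * 0.0391 = 12.19 W

12.19 W


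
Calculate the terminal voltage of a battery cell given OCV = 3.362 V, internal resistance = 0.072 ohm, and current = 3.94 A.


IR drop = 3.94 * 0.072 = 0.28368 V
V = 3.362 - 0.28368 = 3.078 V

3.078 V


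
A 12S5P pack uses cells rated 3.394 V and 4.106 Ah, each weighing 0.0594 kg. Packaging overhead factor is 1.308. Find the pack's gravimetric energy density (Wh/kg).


Step 1: V_pack = 12 * 3.394 = 40.728 V
Step 2: C_pack = 5 * 4.106 = 20.53 Ah
Step 3: E_pack = V_pack * C_pack = 40.728 * 20.53 = 836.15 Wh
Step 4: m_pack = 12 * 5 * 0.0594 * 1.308 = 4.6617 kg
Step 5: ED = E_pack / m_pack = 836.15 / 4.6617 = 179.4 Wh/kg

179.4 Wh/kg


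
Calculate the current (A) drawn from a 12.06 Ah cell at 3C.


I = C_rate * capacity = 3 * 12.06 = 36.18 A

36.18 A


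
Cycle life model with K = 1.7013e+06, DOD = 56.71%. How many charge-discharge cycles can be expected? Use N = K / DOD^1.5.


Step 1: DOD^1.5 = 56.71^1.5 = 427.06
Step 2: N = 1.7013e+06 / 427.06 = 3984 cycles

3984 cycles


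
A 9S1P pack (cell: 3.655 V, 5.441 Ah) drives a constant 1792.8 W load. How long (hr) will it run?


Step 1: E_pack = Ns * V_cell * Np * C_cell = 9 * 3.655 * 1 * 5.441 = 178.98 Wh
Step 2: t = E_pack / P = 178.98 / 1792.8 = 0.09983 hr

0.09983 hr


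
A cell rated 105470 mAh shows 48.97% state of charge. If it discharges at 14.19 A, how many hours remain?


Convert: C_total = 105470 mAh = 105.47 Ah
Step 1: remaining = SOC/100 * C_total = 48.97/100 * 105.47 = 51.649 Ah
Step 2: t = remaining / I = 51.649 / 14.19 = 3.640 hr

3.640 hr


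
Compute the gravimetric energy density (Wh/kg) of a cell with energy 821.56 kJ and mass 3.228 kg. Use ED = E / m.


Convert: E = 821.56 kJ = 228.21 Wh
ED = E / m = 228.21 / 3.228 = 70.70 Wh/kg

70.70 Wh/kg


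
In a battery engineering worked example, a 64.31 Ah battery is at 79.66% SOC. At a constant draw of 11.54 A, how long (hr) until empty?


Step 1: remaining = SOC/100 * C_total = 79.66/100 * 64.31 = 51.229 Ah
Step 2: t = remaining / I = 51.229 / 11.54 = 4.439 hr

4.439 hr


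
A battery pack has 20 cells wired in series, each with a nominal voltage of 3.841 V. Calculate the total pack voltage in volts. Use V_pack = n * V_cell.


With 20 cells in series at 3.841 V each, V_pack = 76.82 V

76.82 V


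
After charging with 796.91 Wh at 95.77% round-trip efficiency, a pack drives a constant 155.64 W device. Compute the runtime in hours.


Step 1: E_discharge = eta/100 * E_charge = 95.77/100 * 796.91 = 763.2 Wh
Step 2: t = E_discharge / P = 763.2 / 155.64 = 4.904 hr

4.904 hr


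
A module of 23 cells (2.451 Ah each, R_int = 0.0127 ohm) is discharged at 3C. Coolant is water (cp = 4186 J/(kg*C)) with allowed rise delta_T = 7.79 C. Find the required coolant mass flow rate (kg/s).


Step 1: I = 3 * 2.451 = 7.353 A
Step 2: Q_cell = I^2 * R = 7.353^2 * 0.0127 = 0.68665 W
Step 3: Q_total = 23 * 0.68665 = 15.793 W
Step 4: m_dot = Q_total / (cp * dT) = 15.793 / (4186 * 7.79) = 4.843e-04 kg/s

4.843e-04 kg/s


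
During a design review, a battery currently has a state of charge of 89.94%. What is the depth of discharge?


Complement of SOC: DOD = 100% - 89.94% = 10.06%

10.06%


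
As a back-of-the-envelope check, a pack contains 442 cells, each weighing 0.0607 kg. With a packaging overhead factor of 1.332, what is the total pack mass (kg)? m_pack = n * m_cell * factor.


m_pack = n * m_cell * overhead = 442 * 0.0607 * 1.332 = 35.74 kg

35.74 kg


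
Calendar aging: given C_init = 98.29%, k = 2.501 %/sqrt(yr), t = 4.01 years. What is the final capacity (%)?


sqrt(t) = sqrt(4.01) = 2.0025
C_final = 98.29 - 2.501 * 2.0025 = 93.28%

93.28%


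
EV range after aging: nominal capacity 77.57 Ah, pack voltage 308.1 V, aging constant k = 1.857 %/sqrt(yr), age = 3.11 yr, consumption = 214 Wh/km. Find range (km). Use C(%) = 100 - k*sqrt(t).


Step 1: capacity retention = 100 - 1.857 * sqrt(3.11) = 100 - 1.857 * 1.7635 = 96.725%
Step 2: C_now = 77.57 * 96.725/100 = 75.03 Ah
Step 3: E_pack = V * C_now = 308.1 * 75.03 = 23117 Wh
Step 4: range = E_pack / consumption = 23117 / 214 = 108.0 km

108.0 km


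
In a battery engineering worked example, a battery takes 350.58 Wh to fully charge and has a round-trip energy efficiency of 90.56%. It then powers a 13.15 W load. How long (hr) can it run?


Step 1: E_discharge = eta/100 * E_charge = 90.56/100 * 350.58 = 317.49 Wh
Step 2: t = E_discharge / P = 317.49 / 13.15 = 24.14 hr

24.14 hr


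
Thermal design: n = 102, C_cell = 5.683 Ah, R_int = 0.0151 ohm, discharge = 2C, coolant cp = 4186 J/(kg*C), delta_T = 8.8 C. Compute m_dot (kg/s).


Step 1: I = 2 * 5.683 = 11.366 A
Step 2: Q_cell = I^2 * R = 11.366^2 * 0.0151 = 1.9507 W
Step 3: Q_total = 102 * 1.9507 = 198.97 W
Step 4: m_dot = Q_total / (cp * dT) = 198.97 / (4186 * 8.8) = 0.005401 kg/s

0.005401 kg/s


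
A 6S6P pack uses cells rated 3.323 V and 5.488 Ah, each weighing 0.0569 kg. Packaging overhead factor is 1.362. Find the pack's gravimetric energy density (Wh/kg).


Step 1: V_pack = 6 * 3.323 = 19.938 V
Step 2: C_pack = 6 * 5.488 = 32.928 Ah
Step 3: E_pack = V_pack * C_pack = 19.938 * 32.928 = 656.52 Wh
Step 4: m_pack = 6 * 6 * 0.0569 * 1.362 = 2.7899 kg
Step 5: ED = E_pack / m_pack = 656.52 / 2.7899 = 235.3 Wh/kg

235.3 Wh/kg


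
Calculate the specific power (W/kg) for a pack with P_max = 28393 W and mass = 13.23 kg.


Specific power = 28393 W / 13.23 kg = 2146 W/kg

2146 W/kg


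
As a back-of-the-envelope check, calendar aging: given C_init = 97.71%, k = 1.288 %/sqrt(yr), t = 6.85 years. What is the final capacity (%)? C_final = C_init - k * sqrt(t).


Step 1: sqrt(6.85 yr) = 2.6173
Step 2: drop = 1.288 * 2.6173 = 3.3711
Step 3: C_final = 97.71 - 3.3711 = 94.34%

94.34%


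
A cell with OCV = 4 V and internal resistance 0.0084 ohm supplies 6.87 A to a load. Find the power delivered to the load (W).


Step 1: V_terminal = OCV - I*R = 4 - 6.87 * 0.0084 = 3.9423 V
Step 2: P_out = V_terminal * I = 3.9423 * 6.87 = 27.08 W

27.08 W


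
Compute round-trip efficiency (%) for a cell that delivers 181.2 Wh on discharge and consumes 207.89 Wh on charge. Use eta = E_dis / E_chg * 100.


Round-trip efficiency = 181.2/207.89 * 100% = 87.16%

87.16%


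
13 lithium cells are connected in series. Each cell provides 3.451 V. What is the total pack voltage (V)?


Series voltages add: 13 * 3.451 V = 44.863 V

44.863 V


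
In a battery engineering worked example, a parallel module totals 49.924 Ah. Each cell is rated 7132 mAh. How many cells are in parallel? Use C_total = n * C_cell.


Convert: C_cell = 7132 mAh = 7.132 Ah
n = C_total / C_cell = 49.924 / 7.132 = 7

7


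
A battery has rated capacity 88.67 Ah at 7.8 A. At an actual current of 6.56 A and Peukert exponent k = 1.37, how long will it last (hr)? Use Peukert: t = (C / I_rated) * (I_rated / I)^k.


Step 1: t_rated = C / I_rated = 88.67 / 7.8 = 11.368 hr
Step 2: ratio = 7.8 / 6.56 = 1.189
Step 3: ratio^k = 1.189^1.37 = 1.2676
Step 4: t = t_rated * ratio^k = 11.368 * 1.2676 = 14.41 hr

14.41 hr


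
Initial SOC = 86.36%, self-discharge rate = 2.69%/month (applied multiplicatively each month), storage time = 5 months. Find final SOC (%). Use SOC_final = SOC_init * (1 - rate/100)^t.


Monthly retention factor = 1 - 2.69/100 = 0.9731
Over 5 months: factor^5 = 0.87254
SOC_final = 86.36 * 0.87254 = 75.35%

75.35%


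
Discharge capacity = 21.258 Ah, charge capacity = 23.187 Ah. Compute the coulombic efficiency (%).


Coulombic efficiency = 21.258/23.187 * 100% = 91.68%

91.68%


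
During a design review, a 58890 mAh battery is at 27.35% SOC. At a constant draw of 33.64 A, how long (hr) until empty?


Convert: C_total = 58890 mAh = 58.89 Ah
Step 1: remaining = SOC/100 * C_total = 27.35/100 * 58.89 = 16.106 Ah
Step 2: t = remaining / I = 16.106 / 33.64 = 0.4788 hr

0.4788 hr


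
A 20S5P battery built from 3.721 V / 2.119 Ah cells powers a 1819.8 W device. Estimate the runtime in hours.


Step 1: E_pack = Ns * V_cell * Np * C_cell = 20 * 3.721 * 5 * 2.119 = 788.48 Wh
Step 2: t = E_pack / P = 788.48 / 1819.8 = 0.4333 hr

0.4333 hr


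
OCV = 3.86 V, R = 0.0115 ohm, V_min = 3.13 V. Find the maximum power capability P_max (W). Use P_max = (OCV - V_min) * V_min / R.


P_max = (OCV - V_min) * V_min / R = (3.86 - 3.13) * 3.13 / 0.0115 = 0.73 * 3.13 / 0.0115 = 198.7 W

198.7 W


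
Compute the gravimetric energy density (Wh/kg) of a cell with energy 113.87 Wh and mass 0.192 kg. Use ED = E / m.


Specific energy = 113.87 Wh / 0.192 kg = 593.1 Wh/kg

593.1 Wh/kg


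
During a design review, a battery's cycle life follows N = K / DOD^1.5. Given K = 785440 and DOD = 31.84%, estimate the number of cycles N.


Step 1: DOD^1.5 = 31.84^1.5 = 179.66
Step 2: N = 785440 / 179.66 = 4372 cycles

4372 cycles


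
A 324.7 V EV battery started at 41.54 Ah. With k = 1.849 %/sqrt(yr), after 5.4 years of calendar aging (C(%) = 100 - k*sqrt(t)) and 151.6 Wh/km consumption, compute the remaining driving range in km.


Step 1: capacity retention = 100 - 1.849 * sqrt(5.4) = 100 - 1.849 * 2.3238 = 95.703%
Step 2: C_now = 41.54 * 95.703/100 = 39.755 Ah
Step 3: E_pack = V * C_now = 324.7 * 39.755 = 12908 Wh
Step 4: range = E_pack / consumption = 12908 / 151.6 = 85.15 km

85.15 km


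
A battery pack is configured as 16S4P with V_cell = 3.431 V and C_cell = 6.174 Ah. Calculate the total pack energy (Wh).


E = Ns * Vcell * Np * Ccell = 16 * 3.431 * 4 * 6.174 = 1356 Wh

1356 Wh


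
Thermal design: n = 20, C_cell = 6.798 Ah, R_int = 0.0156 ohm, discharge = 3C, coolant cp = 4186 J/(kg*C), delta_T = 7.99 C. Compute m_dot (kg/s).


Step 1: I = 3 * 6.798 = 20.394 A
Step 2: Q_cell = I^2 * R = 20.394^2 * 0.0156 = 6.4883 W
Step 3: Q_total = 20 * 6.4883 = 129.77 W
Step 4: m_dot = Q_total / (cp * dT) = 129.77 / (4186 * 7.99) = 0.003880 kg/s

0.003880 kg/s


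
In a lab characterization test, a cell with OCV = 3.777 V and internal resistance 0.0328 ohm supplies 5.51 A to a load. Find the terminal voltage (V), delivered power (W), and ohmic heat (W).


Step 1: V_terminal = OCV - I*R = 3.777 - 5.51 * 0.0328 = 3.5963 V
Step 2: P_out = V_terminal * I = 3.5963 * 5.51 = 19.82 W
Step 3: Q = I^2 * R = 5.51^2 * 0.0328 = 0.9958 W

V=3.5963 V, P=19.82 W, Q=0.9958 W


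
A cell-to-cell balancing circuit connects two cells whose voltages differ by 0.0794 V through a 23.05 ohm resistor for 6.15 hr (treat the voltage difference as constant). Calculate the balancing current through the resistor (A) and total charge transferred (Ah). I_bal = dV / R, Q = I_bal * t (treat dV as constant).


First, Ohm's law: I_bal = 0.0794 V / 23.05 ohm = 0.0034447 A
Then Q = I * t = 0.0034447 A * 6.15 hr = 0.02118 Ah

I=0.0034447 A, Q=0.02118 Ah
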